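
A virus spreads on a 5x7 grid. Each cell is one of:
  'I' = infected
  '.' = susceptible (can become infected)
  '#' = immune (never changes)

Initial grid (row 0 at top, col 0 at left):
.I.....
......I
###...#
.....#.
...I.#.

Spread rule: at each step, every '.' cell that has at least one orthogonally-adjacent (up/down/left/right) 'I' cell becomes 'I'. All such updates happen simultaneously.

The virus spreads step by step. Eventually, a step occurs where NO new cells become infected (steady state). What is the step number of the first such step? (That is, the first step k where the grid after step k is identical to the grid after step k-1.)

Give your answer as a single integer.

Step 0 (initial): 3 infected
Step 1: +8 new -> 11 infected
Step 2: +10 new -> 21 infected
Step 3: +5 new -> 26 infected
Step 4: +1 new -> 27 infected
Step 5: +0 new -> 27 infected

Answer: 5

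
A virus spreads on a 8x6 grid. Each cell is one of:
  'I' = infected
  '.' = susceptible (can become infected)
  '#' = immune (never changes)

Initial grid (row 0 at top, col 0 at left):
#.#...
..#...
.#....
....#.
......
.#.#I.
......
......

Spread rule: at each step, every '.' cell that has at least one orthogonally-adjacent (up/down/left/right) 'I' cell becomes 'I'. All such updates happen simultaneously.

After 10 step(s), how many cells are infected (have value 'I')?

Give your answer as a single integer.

Step 0 (initial): 1 infected
Step 1: +3 new -> 4 infected
Step 2: +5 new -> 9 infected
Step 3: +6 new -> 15 infected
Step 4: +7 new -> 22 infected
Step 5: +8 new -> 30 infected
Step 6: +6 new -> 36 infected
Step 7: +2 new -> 38 infected
Step 8: +1 new -> 39 infected
Step 9: +1 new -> 40 infected
Step 10: +1 new -> 41 infected

Answer: 41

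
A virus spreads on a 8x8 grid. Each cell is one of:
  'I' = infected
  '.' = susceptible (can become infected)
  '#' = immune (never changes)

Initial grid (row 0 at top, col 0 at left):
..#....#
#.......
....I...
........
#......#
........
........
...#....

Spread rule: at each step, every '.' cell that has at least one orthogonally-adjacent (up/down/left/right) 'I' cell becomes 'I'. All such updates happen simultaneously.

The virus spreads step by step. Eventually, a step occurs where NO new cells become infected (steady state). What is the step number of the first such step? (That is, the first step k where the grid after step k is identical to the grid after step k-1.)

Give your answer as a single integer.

Step 0 (initial): 1 infected
Step 1: +4 new -> 5 infected
Step 2: +8 new -> 13 infected
Step 3: +11 new -> 24 infected
Step 4: +11 new -> 35 infected
Step 5: +8 new -> 43 infected
Step 6: +6 new -> 49 infected
Step 7: +5 new -> 54 infected
Step 8: +3 new -> 57 infected
Step 9: +1 new -> 58 infected
Step 10: +0 new -> 58 infected

Answer: 10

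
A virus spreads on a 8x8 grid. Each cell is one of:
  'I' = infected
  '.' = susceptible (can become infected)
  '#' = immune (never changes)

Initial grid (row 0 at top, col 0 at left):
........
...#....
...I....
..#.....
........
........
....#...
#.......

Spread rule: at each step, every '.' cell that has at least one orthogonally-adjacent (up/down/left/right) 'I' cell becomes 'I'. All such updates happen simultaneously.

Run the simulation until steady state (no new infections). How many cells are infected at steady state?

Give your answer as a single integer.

Step 0 (initial): 1 infected
Step 1: +3 new -> 4 infected
Step 2: +6 new -> 10 infected
Step 3: +11 new -> 21 infected
Step 4: +13 new -> 34 infected
Step 5: +10 new -> 44 infected
Step 6: +8 new -> 52 infected
Step 7: +5 new -> 57 infected
Step 8: +2 new -> 59 infected
Step 9: +1 new -> 60 infected
Step 10: +0 new -> 60 infected

Answer: 60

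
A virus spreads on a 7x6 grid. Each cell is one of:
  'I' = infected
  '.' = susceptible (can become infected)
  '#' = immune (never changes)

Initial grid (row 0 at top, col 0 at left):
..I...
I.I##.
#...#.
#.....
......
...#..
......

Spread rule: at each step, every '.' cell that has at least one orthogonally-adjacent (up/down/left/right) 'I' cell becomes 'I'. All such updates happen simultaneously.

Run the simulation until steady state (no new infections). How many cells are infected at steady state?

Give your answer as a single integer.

Answer: 36

Derivation:
Step 0 (initial): 3 infected
Step 1: +5 new -> 8 infected
Step 2: +4 new -> 12 infected
Step 3: +4 new -> 16 infected
Step 4: +5 new -> 21 infected
Step 5: +6 new -> 27 infected
Step 6: +5 new -> 32 infected
Step 7: +3 new -> 35 infected
Step 8: +1 new -> 36 infected
Step 9: +0 new -> 36 infected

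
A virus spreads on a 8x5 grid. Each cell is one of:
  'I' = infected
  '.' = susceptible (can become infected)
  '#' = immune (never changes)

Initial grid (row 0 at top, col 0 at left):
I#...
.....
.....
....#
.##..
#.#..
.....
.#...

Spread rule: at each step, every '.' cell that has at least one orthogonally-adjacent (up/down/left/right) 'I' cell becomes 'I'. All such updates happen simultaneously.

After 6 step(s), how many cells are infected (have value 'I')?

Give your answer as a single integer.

Step 0 (initial): 1 infected
Step 1: +1 new -> 2 infected
Step 2: +2 new -> 4 infected
Step 3: +3 new -> 7 infected
Step 4: +5 new -> 12 infected
Step 5: +4 new -> 16 infected
Step 6: +3 new -> 19 infected

Answer: 19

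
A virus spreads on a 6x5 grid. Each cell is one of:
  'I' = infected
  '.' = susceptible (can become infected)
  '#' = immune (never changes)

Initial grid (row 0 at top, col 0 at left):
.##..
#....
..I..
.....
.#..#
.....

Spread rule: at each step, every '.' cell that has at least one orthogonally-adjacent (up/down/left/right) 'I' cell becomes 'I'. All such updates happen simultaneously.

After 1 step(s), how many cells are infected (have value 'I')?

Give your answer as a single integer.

Answer: 5

Derivation:
Step 0 (initial): 1 infected
Step 1: +4 new -> 5 infected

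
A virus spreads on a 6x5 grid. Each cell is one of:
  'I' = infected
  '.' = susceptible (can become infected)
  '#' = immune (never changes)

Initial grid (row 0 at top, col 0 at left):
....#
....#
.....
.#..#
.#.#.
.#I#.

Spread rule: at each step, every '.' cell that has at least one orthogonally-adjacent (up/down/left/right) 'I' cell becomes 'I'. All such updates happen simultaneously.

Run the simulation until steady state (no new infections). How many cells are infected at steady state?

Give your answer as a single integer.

Answer: 20

Derivation:
Step 0 (initial): 1 infected
Step 1: +1 new -> 2 infected
Step 2: +1 new -> 3 infected
Step 3: +2 new -> 5 infected
Step 4: +3 new -> 8 infected
Step 5: +5 new -> 13 infected
Step 6: +4 new -> 17 infected
Step 7: +2 new -> 19 infected
Step 8: +1 new -> 20 infected
Step 9: +0 new -> 20 infected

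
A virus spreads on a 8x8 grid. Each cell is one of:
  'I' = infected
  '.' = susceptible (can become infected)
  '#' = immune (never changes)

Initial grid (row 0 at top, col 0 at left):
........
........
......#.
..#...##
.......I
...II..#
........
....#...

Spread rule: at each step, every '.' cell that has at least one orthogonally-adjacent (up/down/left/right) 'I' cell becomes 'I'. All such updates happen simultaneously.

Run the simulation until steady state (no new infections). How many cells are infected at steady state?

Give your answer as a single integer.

Step 0 (initial): 3 infected
Step 1: +7 new -> 10 infected
Step 2: +9 new -> 19 infected
Step 3: +9 new -> 28 infected
Step 4: +10 new -> 38 infected
Step 5: +8 new -> 46 infected
Step 6: +5 new -> 51 infected
Step 7: +4 new -> 55 infected
Step 8: +3 new -> 58 infected
Step 9: +0 new -> 58 infected

Answer: 58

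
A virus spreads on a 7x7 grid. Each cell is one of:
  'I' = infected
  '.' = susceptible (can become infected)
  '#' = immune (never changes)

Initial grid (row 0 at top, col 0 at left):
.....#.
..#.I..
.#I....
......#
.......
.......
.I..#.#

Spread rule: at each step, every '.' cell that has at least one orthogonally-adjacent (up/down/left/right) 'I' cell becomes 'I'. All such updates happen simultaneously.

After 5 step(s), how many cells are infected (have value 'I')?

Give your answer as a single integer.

Step 0 (initial): 3 infected
Step 1: +9 new -> 12 infected
Step 2: +11 new -> 23 infected
Step 3: +9 new -> 32 infected
Step 4: +4 new -> 36 infected
Step 5: +5 new -> 41 infected

Answer: 41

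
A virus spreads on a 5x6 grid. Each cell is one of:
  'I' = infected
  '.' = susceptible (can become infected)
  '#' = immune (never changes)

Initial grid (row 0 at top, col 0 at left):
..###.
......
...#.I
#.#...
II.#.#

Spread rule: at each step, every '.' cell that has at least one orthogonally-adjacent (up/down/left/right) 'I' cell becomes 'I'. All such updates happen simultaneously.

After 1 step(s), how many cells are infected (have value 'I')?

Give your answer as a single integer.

Step 0 (initial): 3 infected
Step 1: +5 new -> 8 infected

Answer: 8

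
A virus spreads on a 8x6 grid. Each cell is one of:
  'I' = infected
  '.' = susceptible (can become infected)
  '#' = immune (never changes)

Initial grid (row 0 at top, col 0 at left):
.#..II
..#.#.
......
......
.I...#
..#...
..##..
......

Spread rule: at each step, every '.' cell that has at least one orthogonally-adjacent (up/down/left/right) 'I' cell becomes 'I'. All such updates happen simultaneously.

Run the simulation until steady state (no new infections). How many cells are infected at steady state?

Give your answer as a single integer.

Step 0 (initial): 3 infected
Step 1: +6 new -> 9 infected
Step 2: +9 new -> 18 infected
Step 3: +11 new -> 29 infected
Step 4: +5 new -> 34 infected
Step 5: +4 new -> 38 infected
Step 6: +2 new -> 40 infected
Step 7: +1 new -> 41 infected
Step 8: +0 new -> 41 infected

Answer: 41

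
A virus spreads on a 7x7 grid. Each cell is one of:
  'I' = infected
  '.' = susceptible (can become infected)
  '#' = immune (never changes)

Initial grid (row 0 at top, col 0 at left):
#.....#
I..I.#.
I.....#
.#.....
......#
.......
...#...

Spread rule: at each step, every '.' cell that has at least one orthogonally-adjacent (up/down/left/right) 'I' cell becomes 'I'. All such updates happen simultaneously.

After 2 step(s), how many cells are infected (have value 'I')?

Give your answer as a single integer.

Answer: 17

Derivation:
Step 0 (initial): 3 infected
Step 1: +7 new -> 10 infected
Step 2: +7 new -> 17 infected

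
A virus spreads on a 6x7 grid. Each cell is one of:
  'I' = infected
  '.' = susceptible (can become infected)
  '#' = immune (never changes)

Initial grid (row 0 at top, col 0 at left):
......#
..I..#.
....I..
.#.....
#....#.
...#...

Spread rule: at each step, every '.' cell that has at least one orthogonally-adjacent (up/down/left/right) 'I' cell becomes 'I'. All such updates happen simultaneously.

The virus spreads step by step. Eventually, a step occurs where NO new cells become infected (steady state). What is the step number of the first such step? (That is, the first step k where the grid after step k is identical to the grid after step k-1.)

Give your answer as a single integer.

Step 0 (initial): 2 infected
Step 1: +8 new -> 10 infected
Step 2: +10 new -> 20 infected
Step 3: +8 new -> 28 infected
Step 4: +5 new -> 33 infected
Step 5: +2 new -> 35 infected
Step 6: +1 new -> 36 infected
Step 7: +0 new -> 36 infected

Answer: 7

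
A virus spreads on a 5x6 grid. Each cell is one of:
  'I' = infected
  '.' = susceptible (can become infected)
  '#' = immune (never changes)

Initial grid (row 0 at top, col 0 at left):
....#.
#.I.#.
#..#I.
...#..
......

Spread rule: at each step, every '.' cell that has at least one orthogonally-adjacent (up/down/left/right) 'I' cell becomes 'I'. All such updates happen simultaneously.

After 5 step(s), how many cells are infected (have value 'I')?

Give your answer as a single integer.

Step 0 (initial): 2 infected
Step 1: +6 new -> 8 infected
Step 2: +7 new -> 15 infected
Step 3: +6 new -> 21 infected
Step 4: +2 new -> 23 infected
Step 5: +1 new -> 24 infected

Answer: 24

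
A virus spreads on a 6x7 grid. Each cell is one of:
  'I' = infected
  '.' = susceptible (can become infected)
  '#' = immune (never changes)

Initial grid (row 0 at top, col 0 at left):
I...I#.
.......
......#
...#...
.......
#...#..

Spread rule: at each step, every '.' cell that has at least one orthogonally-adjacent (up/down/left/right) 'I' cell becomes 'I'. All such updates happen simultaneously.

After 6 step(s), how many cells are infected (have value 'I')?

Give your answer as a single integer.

Answer: 35

Derivation:
Step 0 (initial): 2 infected
Step 1: +4 new -> 6 infected
Step 2: +6 new -> 12 infected
Step 3: +7 new -> 19 infected
Step 4: +6 new -> 25 infected
Step 5: +5 new -> 30 infected
Step 6: +5 new -> 35 infected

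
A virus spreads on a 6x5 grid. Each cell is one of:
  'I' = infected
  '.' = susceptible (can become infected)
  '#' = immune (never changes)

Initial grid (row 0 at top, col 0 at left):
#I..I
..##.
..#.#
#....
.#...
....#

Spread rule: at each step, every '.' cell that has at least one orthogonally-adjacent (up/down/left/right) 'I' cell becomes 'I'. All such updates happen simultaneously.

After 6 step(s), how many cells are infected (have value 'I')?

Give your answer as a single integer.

Step 0 (initial): 2 infected
Step 1: +4 new -> 6 infected
Step 2: +2 new -> 8 infected
Step 3: +2 new -> 10 infected
Step 4: +1 new -> 11 infected
Step 5: +2 new -> 13 infected
Step 6: +4 new -> 17 infected

Answer: 17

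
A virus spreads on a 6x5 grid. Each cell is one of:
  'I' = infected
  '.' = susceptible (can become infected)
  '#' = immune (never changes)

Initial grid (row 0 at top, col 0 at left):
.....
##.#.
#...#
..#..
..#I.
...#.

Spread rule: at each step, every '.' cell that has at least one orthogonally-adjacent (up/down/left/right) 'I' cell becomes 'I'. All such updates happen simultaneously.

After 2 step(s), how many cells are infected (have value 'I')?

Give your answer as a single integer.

Step 0 (initial): 1 infected
Step 1: +2 new -> 3 infected
Step 2: +3 new -> 6 infected

Answer: 6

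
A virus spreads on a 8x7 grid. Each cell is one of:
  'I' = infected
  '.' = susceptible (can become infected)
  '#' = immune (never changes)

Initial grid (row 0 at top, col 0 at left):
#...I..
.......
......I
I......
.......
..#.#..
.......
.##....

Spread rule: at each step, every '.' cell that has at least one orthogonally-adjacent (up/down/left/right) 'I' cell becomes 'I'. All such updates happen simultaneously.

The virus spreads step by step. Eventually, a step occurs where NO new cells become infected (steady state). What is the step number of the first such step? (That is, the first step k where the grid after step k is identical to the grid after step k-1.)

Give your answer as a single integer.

Answer: 8

Derivation:
Step 0 (initial): 3 infected
Step 1: +9 new -> 12 infected
Step 2: +12 new -> 24 infected
Step 3: +12 new -> 36 infected
Step 4: +6 new -> 42 infected
Step 5: +4 new -> 46 infected
Step 6: +3 new -> 49 infected
Step 7: +2 new -> 51 infected
Step 8: +0 new -> 51 infected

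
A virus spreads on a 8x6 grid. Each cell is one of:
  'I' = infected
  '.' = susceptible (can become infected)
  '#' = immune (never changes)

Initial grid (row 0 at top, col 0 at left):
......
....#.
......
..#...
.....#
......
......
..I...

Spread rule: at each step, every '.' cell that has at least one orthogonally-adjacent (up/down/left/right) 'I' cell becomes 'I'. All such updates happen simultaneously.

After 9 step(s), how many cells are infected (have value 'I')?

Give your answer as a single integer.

Answer: 44

Derivation:
Step 0 (initial): 1 infected
Step 1: +3 new -> 4 infected
Step 2: +5 new -> 9 infected
Step 3: +6 new -> 15 infected
Step 4: +5 new -> 20 infected
Step 5: +5 new -> 25 infected
Step 6: +4 new -> 29 infected
Step 7: +6 new -> 35 infected
Step 8: +5 new -> 40 infected
Step 9: +4 new -> 44 infected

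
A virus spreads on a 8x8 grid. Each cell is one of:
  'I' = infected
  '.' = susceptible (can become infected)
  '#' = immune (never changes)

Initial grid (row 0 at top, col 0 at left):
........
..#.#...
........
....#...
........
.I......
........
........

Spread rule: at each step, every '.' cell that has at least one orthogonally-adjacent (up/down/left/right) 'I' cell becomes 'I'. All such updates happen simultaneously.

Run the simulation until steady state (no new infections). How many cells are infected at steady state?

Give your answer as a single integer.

Answer: 61

Derivation:
Step 0 (initial): 1 infected
Step 1: +4 new -> 5 infected
Step 2: +7 new -> 12 infected
Step 3: +8 new -> 20 infected
Step 4: +8 new -> 28 infected
Step 5: +7 new -> 35 infected
Step 6: +9 new -> 44 infected
Step 7: +6 new -> 50 infected
Step 8: +5 new -> 55 infected
Step 9: +3 new -> 58 infected
Step 10: +2 new -> 60 infected
Step 11: +1 new -> 61 infected
Step 12: +0 new -> 61 infected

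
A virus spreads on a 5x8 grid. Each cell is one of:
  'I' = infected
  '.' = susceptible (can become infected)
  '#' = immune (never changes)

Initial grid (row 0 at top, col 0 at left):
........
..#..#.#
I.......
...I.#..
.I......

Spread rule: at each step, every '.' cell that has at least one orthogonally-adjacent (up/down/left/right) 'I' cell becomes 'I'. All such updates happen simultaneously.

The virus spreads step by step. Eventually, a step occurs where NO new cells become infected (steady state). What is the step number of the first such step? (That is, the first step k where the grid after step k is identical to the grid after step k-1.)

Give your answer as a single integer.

Step 0 (initial): 3 infected
Step 1: +10 new -> 13 infected
Step 2: +6 new -> 19 infected
Step 3: +5 new -> 24 infected
Step 4: +4 new -> 28 infected
Step 5: +5 new -> 33 infected
Step 6: +2 new -> 35 infected
Step 7: +1 new -> 36 infected
Step 8: +0 new -> 36 infected

Answer: 8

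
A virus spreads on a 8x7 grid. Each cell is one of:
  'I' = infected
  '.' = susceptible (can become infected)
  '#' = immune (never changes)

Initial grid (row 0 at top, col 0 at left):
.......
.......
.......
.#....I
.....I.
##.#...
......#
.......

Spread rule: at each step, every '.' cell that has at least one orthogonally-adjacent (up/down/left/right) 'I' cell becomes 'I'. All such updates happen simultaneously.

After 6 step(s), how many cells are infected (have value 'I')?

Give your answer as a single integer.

Answer: 42

Derivation:
Step 0 (initial): 2 infected
Step 1: +5 new -> 7 infected
Step 2: +7 new -> 14 infected
Step 3: +7 new -> 21 infected
Step 4: +9 new -> 30 infected
Step 5: +6 new -> 36 infected
Step 6: +6 new -> 42 infected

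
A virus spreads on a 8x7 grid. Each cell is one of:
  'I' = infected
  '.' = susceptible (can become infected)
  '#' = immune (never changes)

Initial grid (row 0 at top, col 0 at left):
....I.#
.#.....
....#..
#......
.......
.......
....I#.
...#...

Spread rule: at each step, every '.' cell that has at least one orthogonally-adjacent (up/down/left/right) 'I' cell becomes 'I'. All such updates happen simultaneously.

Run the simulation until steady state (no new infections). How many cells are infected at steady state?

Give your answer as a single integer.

Answer: 50

Derivation:
Step 0 (initial): 2 infected
Step 1: +6 new -> 8 infected
Step 2: +8 new -> 16 infected
Step 3: +13 new -> 29 infected
Step 4: +11 new -> 40 infected
Step 5: +7 new -> 47 infected
Step 6: +3 new -> 50 infected
Step 7: +0 new -> 50 infected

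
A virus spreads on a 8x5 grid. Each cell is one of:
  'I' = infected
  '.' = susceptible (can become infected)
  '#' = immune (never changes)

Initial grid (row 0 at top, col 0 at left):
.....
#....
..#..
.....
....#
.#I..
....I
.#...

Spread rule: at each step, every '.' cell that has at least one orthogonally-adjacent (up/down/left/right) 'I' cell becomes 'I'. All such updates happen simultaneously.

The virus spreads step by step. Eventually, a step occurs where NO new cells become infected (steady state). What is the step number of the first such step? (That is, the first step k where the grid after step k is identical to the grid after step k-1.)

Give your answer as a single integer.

Answer: 8

Derivation:
Step 0 (initial): 2 infected
Step 1: +6 new -> 8 infected
Step 2: +6 new -> 14 infected
Step 3: +4 new -> 18 infected
Step 4: +6 new -> 24 infected
Step 5: +4 new -> 28 infected
Step 6: +4 new -> 32 infected
Step 7: +3 new -> 35 infected
Step 8: +0 new -> 35 infected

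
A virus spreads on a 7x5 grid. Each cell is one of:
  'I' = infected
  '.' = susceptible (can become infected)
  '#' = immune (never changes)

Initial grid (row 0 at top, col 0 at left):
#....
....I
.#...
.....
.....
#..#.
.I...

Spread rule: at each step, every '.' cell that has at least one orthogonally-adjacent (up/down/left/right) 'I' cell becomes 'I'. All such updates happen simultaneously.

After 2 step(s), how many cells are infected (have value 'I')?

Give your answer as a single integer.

Answer: 15

Derivation:
Step 0 (initial): 2 infected
Step 1: +6 new -> 8 infected
Step 2: +7 new -> 15 infected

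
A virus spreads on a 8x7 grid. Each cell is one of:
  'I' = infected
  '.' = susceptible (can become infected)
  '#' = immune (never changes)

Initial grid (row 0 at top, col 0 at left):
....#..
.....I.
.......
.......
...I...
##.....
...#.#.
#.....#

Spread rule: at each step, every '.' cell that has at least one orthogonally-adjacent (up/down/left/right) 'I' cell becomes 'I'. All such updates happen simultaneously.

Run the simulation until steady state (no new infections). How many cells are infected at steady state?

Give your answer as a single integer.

Step 0 (initial): 2 infected
Step 1: +8 new -> 10 infected
Step 2: +12 new -> 22 infected
Step 3: +10 new -> 32 infected
Step 4: +8 new -> 40 infected
Step 5: +8 new -> 48 infected
Step 6: +1 new -> 49 infected
Step 7: +0 new -> 49 infected

Answer: 49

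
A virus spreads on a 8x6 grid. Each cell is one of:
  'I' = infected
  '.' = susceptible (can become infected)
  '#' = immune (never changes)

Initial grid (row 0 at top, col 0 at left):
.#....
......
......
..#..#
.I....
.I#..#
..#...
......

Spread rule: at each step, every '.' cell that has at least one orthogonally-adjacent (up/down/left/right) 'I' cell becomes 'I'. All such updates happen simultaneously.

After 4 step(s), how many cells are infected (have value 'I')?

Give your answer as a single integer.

Step 0 (initial): 2 infected
Step 1: +5 new -> 7 infected
Step 2: +5 new -> 12 infected
Step 3: +8 new -> 20 infected
Step 4: +8 new -> 28 infected

Answer: 28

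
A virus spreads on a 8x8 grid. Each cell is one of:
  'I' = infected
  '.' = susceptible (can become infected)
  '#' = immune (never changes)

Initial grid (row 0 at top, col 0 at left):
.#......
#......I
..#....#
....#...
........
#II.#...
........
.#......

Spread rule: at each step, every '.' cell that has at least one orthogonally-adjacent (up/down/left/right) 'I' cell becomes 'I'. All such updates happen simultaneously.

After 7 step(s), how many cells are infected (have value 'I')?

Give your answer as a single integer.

Step 0 (initial): 3 infected
Step 1: +7 new -> 10 infected
Step 2: +10 new -> 20 infected
Step 3: +11 new -> 31 infected
Step 4: +12 new -> 43 infected
Step 5: +7 new -> 50 infected
Step 6: +4 new -> 54 infected
Step 7: +1 new -> 55 infected

Answer: 55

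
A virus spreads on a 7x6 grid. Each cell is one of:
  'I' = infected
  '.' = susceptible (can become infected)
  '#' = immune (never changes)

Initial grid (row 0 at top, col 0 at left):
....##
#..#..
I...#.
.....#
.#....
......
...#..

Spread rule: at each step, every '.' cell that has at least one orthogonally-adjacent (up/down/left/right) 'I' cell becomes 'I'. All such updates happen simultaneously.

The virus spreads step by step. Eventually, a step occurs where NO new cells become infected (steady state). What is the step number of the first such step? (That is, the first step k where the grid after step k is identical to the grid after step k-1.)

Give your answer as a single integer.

Step 0 (initial): 1 infected
Step 1: +2 new -> 3 infected
Step 2: +4 new -> 7 infected
Step 3: +5 new -> 12 infected
Step 4: +6 new -> 18 infected
Step 5: +5 new -> 23 infected
Step 6: +3 new -> 26 infected
Step 7: +2 new -> 28 infected
Step 8: +2 new -> 30 infected
Step 9: +1 new -> 31 infected
Step 10: +0 new -> 31 infected

Answer: 10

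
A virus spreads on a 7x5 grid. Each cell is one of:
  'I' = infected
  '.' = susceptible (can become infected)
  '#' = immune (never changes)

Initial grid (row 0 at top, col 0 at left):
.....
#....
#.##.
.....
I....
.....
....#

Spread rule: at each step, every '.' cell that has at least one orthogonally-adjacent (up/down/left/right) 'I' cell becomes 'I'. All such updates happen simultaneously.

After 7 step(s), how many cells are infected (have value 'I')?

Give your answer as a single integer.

Step 0 (initial): 1 infected
Step 1: +3 new -> 4 infected
Step 2: +4 new -> 8 infected
Step 3: +5 new -> 13 infected
Step 4: +5 new -> 18 infected
Step 5: +5 new -> 23 infected
Step 6: +4 new -> 27 infected
Step 7: +2 new -> 29 infected

Answer: 29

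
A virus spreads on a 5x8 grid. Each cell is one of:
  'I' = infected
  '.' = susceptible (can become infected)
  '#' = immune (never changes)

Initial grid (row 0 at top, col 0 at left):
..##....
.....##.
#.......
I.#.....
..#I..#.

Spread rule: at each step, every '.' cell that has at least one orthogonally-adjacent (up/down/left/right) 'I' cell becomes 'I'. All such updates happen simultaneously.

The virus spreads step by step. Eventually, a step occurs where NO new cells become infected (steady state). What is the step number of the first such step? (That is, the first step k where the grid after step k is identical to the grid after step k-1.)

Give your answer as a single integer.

Answer: 9

Derivation:
Step 0 (initial): 2 infected
Step 1: +4 new -> 6 infected
Step 2: +5 new -> 11 infected
Step 3: +5 new -> 16 infected
Step 4: +6 new -> 22 infected
Step 5: +4 new -> 26 infected
Step 6: +3 new -> 29 infected
Step 7: +2 new -> 31 infected
Step 8: +1 new -> 32 infected
Step 9: +0 new -> 32 infected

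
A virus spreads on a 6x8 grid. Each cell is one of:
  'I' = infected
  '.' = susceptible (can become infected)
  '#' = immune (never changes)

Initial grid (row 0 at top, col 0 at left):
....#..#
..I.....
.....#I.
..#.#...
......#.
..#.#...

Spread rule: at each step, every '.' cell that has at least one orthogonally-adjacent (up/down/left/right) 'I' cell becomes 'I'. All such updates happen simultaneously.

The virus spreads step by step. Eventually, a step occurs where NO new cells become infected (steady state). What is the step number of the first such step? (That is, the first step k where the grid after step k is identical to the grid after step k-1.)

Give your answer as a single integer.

Step 0 (initial): 2 infected
Step 1: +7 new -> 9 infected
Step 2: +11 new -> 20 infected
Step 3: +8 new -> 28 infected
Step 4: +6 new -> 34 infected
Step 5: +5 new -> 39 infected
Step 6: +1 new -> 40 infected
Step 7: +0 new -> 40 infected

Answer: 7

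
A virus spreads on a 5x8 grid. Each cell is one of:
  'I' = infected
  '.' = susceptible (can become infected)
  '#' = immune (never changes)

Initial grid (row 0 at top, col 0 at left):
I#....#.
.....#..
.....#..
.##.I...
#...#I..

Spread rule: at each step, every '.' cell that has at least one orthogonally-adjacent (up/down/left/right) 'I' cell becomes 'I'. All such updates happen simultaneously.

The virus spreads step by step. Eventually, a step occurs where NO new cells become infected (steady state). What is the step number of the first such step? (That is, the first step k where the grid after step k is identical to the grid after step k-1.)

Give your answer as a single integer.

Answer: 7

Derivation:
Step 0 (initial): 3 infected
Step 1: +5 new -> 8 infected
Step 2: +7 new -> 15 infected
Step 3: +9 new -> 24 infected
Step 4: +6 new -> 30 infected
Step 5: +1 new -> 31 infected
Step 6: +1 new -> 32 infected
Step 7: +0 new -> 32 infected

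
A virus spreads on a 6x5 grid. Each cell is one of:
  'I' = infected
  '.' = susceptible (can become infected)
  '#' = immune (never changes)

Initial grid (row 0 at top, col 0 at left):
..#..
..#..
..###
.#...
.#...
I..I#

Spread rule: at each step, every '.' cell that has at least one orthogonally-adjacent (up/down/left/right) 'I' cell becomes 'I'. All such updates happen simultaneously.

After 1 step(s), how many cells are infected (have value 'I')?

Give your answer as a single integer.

Step 0 (initial): 2 infected
Step 1: +4 new -> 6 infected

Answer: 6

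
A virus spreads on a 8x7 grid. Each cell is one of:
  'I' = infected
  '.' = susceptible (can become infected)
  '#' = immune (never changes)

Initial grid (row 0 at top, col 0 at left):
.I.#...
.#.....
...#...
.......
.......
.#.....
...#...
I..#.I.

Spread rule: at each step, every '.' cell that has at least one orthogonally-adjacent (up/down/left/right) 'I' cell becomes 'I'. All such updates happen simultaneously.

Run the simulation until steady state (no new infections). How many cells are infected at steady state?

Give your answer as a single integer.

Answer: 50

Derivation:
Step 0 (initial): 3 infected
Step 1: +7 new -> 10 infected
Step 2: +8 new -> 18 infected
Step 3: +8 new -> 26 infected
Step 4: +10 new -> 36 infected
Step 5: +10 new -> 46 infected
Step 6: +3 new -> 49 infected
Step 7: +1 new -> 50 infected
Step 8: +0 new -> 50 infected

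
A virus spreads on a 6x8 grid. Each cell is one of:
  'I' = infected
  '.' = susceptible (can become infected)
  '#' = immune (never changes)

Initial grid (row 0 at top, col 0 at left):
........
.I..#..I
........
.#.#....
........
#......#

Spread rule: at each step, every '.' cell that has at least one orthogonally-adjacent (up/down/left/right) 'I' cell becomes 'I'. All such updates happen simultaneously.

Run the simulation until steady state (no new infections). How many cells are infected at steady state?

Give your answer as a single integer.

Step 0 (initial): 2 infected
Step 1: +7 new -> 9 infected
Step 2: +9 new -> 18 infected
Step 3: +8 new -> 26 infected
Step 4: +6 new -> 32 infected
Step 5: +6 new -> 38 infected
Step 6: +4 new -> 42 infected
Step 7: +1 new -> 43 infected
Step 8: +0 new -> 43 infected

Answer: 43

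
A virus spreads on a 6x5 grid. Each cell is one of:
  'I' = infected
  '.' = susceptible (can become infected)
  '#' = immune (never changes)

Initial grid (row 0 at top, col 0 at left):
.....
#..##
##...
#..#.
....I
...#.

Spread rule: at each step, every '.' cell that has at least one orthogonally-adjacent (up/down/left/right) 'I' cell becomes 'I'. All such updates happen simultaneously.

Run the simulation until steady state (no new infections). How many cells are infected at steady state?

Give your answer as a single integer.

Step 0 (initial): 1 infected
Step 1: +3 new -> 4 infected
Step 2: +2 new -> 6 infected
Step 3: +4 new -> 10 infected
Step 4: +4 new -> 14 infected
Step 5: +2 new -> 16 infected
Step 6: +2 new -> 18 infected
Step 7: +2 new -> 20 infected
Step 8: +2 new -> 22 infected
Step 9: +0 new -> 22 infected

Answer: 22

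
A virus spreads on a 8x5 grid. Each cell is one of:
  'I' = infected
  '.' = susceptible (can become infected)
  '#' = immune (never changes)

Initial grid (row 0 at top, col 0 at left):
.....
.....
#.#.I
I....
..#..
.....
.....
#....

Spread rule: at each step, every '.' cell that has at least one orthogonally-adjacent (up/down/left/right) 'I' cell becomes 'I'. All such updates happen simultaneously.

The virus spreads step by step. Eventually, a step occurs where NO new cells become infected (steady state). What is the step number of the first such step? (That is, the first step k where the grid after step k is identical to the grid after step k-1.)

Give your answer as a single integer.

Step 0 (initial): 2 infected
Step 1: +5 new -> 7 infected
Step 2: +8 new -> 15 infected
Step 3: +7 new -> 22 infected
Step 4: +7 new -> 29 infected
Step 5: +5 new -> 34 infected
Step 6: +2 new -> 36 infected
Step 7: +0 new -> 36 infected

Answer: 7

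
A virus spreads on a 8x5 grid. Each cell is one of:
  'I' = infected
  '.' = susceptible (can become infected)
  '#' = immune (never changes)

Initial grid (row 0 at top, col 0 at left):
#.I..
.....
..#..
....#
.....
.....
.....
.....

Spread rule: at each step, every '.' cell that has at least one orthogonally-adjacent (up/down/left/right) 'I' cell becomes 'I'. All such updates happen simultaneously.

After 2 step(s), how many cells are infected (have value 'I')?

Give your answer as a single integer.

Answer: 7

Derivation:
Step 0 (initial): 1 infected
Step 1: +3 new -> 4 infected
Step 2: +3 new -> 7 infected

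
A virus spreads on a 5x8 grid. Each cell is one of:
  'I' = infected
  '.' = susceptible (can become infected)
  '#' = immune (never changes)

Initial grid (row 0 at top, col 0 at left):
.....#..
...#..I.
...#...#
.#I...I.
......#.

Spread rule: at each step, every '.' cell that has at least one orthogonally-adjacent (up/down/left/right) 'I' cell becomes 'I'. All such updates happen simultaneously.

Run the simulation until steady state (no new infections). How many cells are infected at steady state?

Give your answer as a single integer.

Step 0 (initial): 3 infected
Step 1: +9 new -> 12 infected
Step 2: +10 new -> 22 infected
Step 3: +7 new -> 29 infected
Step 4: +4 new -> 33 infected
Step 5: +1 new -> 34 infected
Step 6: +0 new -> 34 infected

Answer: 34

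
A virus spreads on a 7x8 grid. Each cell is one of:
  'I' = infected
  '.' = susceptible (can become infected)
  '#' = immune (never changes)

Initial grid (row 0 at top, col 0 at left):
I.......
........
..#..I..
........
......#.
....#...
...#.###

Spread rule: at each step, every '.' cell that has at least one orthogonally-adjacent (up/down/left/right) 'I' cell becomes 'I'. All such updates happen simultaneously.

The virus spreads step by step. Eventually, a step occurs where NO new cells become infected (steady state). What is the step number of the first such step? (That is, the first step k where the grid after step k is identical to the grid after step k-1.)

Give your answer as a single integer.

Answer: 8

Derivation:
Step 0 (initial): 2 infected
Step 1: +6 new -> 8 infected
Step 2: +11 new -> 19 infected
Step 3: +12 new -> 31 infected
Step 4: +7 new -> 38 infected
Step 5: +5 new -> 43 infected
Step 6: +3 new -> 46 infected
Step 7: +2 new -> 48 infected
Step 8: +0 new -> 48 infected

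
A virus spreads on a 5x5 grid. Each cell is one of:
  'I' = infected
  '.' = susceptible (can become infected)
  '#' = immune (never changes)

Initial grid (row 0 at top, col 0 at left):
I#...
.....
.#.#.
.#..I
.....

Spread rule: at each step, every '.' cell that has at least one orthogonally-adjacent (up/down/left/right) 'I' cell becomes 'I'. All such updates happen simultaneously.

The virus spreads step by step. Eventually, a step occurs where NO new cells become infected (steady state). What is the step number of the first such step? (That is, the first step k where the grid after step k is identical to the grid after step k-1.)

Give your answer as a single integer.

Answer: 5

Derivation:
Step 0 (initial): 2 infected
Step 1: +4 new -> 6 infected
Step 2: +5 new -> 11 infected
Step 3: +6 new -> 17 infected
Step 4: +4 new -> 21 infected
Step 5: +0 new -> 21 infected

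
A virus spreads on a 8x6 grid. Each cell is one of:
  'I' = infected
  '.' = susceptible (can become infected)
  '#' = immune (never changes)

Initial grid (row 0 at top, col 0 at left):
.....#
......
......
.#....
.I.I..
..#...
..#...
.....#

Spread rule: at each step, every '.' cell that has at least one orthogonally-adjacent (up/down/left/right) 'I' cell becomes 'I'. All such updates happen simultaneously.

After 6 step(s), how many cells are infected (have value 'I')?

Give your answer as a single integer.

Answer: 43

Derivation:
Step 0 (initial): 2 infected
Step 1: +6 new -> 8 infected
Step 2: +9 new -> 17 infected
Step 3: +10 new -> 27 infected
Step 4: +10 new -> 37 infected
Step 5: +5 new -> 42 infected
Step 6: +1 new -> 43 infected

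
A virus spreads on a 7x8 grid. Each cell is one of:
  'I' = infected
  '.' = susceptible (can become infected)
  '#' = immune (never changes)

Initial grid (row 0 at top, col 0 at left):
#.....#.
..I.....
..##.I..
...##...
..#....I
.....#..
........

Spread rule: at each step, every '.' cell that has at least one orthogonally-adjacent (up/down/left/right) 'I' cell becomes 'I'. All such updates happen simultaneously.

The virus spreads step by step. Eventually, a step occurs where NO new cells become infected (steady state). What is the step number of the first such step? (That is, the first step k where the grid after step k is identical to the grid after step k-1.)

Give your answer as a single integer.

Answer: 8

Derivation:
Step 0 (initial): 3 infected
Step 1: +10 new -> 13 infected
Step 2: +12 new -> 25 infected
Step 3: +6 new -> 31 infected
Step 4: +7 new -> 38 infected
Step 5: +4 new -> 42 infected
Step 6: +4 new -> 46 infected
Step 7: +2 new -> 48 infected
Step 8: +0 new -> 48 infected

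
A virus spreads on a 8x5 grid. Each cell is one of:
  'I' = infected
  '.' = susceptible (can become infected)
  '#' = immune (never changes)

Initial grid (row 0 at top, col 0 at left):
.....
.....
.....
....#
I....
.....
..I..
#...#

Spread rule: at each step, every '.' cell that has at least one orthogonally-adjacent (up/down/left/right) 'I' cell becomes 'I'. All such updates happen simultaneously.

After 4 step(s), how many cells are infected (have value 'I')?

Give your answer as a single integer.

Answer: 28

Derivation:
Step 0 (initial): 2 infected
Step 1: +7 new -> 9 infected
Step 2: +9 new -> 18 infected
Step 3: +5 new -> 23 infected
Step 4: +5 new -> 28 infected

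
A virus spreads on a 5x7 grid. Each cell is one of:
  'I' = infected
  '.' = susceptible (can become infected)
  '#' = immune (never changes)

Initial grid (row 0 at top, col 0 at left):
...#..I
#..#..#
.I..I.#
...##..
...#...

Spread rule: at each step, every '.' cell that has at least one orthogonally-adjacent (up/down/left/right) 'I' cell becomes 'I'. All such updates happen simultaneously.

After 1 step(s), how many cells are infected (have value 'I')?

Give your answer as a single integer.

Answer: 11

Derivation:
Step 0 (initial): 3 infected
Step 1: +8 new -> 11 infected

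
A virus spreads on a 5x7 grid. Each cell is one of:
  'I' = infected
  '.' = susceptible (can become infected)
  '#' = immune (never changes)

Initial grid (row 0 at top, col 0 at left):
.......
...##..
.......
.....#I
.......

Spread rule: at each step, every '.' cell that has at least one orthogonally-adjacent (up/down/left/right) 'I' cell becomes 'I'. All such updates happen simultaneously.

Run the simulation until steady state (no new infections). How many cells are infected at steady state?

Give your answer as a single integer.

Answer: 32

Derivation:
Step 0 (initial): 1 infected
Step 1: +2 new -> 3 infected
Step 2: +3 new -> 6 infected
Step 3: +4 new -> 10 infected
Step 4: +4 new -> 14 infected
Step 5: +4 new -> 18 infected
Step 6: +5 new -> 23 infected
Step 7: +5 new -> 28 infected
Step 8: +3 new -> 31 infected
Step 9: +1 new -> 32 infected
Step 10: +0 new -> 32 infected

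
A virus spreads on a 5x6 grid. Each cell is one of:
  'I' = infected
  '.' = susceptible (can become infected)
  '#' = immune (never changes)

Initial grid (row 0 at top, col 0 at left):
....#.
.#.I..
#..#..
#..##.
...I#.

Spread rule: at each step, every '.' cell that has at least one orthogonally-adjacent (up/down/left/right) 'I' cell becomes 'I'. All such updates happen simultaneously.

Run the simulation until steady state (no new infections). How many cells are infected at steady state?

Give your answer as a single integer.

Step 0 (initial): 2 infected
Step 1: +4 new -> 6 infected
Step 2: +6 new -> 12 infected
Step 3: +6 new -> 18 infected
Step 4: +2 new -> 20 infected
Step 5: +2 new -> 22 infected
Step 6: +0 new -> 22 infected

Answer: 22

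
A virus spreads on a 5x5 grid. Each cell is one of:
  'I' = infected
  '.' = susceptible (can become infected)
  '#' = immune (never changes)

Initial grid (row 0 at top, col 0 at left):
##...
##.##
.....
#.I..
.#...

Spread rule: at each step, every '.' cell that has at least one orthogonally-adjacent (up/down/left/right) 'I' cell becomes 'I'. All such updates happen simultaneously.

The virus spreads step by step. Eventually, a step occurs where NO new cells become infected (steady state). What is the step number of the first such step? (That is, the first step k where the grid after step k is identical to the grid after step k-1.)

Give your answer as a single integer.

Answer: 6

Derivation:
Step 0 (initial): 1 infected
Step 1: +4 new -> 5 infected
Step 2: +5 new -> 10 infected
Step 3: +4 new -> 14 infected
Step 4: +1 new -> 15 infected
Step 5: +1 new -> 16 infected
Step 6: +0 new -> 16 infected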